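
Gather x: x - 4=x - 4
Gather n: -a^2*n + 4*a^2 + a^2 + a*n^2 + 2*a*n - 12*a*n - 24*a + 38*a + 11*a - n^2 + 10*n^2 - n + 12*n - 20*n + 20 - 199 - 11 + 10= 5*a^2 + 25*a + n^2*(a + 9) + n*(-a^2 - 10*a - 9) - 180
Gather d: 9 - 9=0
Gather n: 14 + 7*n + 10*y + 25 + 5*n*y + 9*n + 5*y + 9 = n*(5*y + 16) + 15*y + 48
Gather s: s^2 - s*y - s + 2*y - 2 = s^2 + s*(-y - 1) + 2*y - 2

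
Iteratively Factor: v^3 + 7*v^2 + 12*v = (v + 4)*(v^2 + 3*v) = (v + 3)*(v + 4)*(v)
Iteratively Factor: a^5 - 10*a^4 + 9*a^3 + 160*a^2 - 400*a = (a - 5)*(a^4 - 5*a^3 - 16*a^2 + 80*a) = (a - 5)*(a + 4)*(a^3 - 9*a^2 + 20*a) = (a - 5)^2*(a + 4)*(a^2 - 4*a) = a*(a - 5)^2*(a + 4)*(a - 4)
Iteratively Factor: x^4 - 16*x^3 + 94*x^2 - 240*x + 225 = (x - 5)*(x^3 - 11*x^2 + 39*x - 45) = (x - 5)*(x - 3)*(x^2 - 8*x + 15) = (x - 5)*(x - 3)^2*(x - 5)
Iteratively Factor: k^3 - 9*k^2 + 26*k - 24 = (k - 3)*(k^2 - 6*k + 8) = (k - 4)*(k - 3)*(k - 2)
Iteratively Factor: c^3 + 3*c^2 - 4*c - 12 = (c - 2)*(c^2 + 5*c + 6) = (c - 2)*(c + 2)*(c + 3)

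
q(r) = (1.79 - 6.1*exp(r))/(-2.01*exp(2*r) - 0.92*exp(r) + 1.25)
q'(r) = (1.79 - 6.1*exp(r))*(4.02*exp(2*r) + 0.92*exp(r))/(-2.01*exp(2*r) - 0.92*exp(r) + 1.25)^2 - 6.1*exp(r)/(-2.01*exp(2*r) - 0.92*exp(r) + 1.25) = (-12.261*exp(2*r) + 7.1958*exp(r) - 5.9782)*exp(r)/(4.0401*exp(4*r) + 3.6984*exp(3*r) - 4.1786*exp(2*r) - 2.3*exp(r) + 1.5625)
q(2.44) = 0.25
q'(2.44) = -0.24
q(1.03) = 0.89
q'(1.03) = -0.79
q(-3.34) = 1.30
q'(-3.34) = -0.14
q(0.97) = 0.94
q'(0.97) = -0.83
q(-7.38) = 1.43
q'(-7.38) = -0.00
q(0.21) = 1.95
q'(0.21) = -2.24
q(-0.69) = -4.49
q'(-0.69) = -34.18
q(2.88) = 0.16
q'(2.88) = -0.16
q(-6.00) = 1.42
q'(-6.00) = -0.00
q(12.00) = 0.00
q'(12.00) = 0.00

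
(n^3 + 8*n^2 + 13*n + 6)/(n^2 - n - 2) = (n^2 + 7*n + 6)/(n - 2)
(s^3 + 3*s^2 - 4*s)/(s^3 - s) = (s + 4)/(s + 1)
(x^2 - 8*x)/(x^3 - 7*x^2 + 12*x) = (x - 8)/(x^2 - 7*x + 12)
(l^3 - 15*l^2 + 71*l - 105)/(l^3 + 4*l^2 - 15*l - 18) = (l^2 - 12*l + 35)/(l^2 + 7*l + 6)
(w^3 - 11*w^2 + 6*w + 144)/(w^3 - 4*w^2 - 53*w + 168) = (w^2 - 3*w - 18)/(w^2 + 4*w - 21)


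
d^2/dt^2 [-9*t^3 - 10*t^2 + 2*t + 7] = -54*t - 20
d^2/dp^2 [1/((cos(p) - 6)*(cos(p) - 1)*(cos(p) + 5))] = (18*(1 - cos(p)^2)^2 + 12*sin(p)^6 + 3*cos(p)^6 + 22*cos(p)^5 + 64*cos(p)^3 - 1159*cos(p)^2 - 702*cos(p) + 1772)/((cos(p) - 6)^3*(cos(p) - 1)^3*(cos(p) + 5)^3)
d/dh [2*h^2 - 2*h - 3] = 4*h - 2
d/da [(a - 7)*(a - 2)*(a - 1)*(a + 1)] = 4*a^3 - 27*a^2 + 26*a + 9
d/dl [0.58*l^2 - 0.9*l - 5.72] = 1.16*l - 0.9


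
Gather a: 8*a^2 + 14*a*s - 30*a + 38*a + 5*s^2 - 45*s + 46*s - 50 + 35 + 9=8*a^2 + a*(14*s + 8) + 5*s^2 + s - 6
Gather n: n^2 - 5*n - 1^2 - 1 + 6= n^2 - 5*n + 4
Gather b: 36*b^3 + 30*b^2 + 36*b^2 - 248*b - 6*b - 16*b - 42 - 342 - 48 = 36*b^3 + 66*b^2 - 270*b - 432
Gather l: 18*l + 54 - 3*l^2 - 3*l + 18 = -3*l^2 + 15*l + 72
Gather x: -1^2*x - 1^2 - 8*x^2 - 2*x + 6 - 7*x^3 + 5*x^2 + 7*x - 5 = -7*x^3 - 3*x^2 + 4*x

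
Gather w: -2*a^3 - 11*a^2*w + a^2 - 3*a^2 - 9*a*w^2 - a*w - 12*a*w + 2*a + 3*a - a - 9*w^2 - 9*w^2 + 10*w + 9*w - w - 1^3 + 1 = -2*a^3 - 2*a^2 + 4*a + w^2*(-9*a - 18) + w*(-11*a^2 - 13*a + 18)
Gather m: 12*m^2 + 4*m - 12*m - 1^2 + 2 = 12*m^2 - 8*m + 1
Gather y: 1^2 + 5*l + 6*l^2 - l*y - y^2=6*l^2 - l*y + 5*l - y^2 + 1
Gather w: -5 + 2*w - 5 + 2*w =4*w - 10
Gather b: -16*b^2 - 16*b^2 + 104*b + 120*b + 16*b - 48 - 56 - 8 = -32*b^2 + 240*b - 112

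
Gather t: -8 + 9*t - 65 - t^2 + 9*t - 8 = -t^2 + 18*t - 81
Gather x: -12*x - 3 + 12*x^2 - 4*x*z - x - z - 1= 12*x^2 + x*(-4*z - 13) - z - 4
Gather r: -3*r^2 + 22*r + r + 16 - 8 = -3*r^2 + 23*r + 8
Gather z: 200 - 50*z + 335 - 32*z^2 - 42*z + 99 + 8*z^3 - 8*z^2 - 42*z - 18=8*z^3 - 40*z^2 - 134*z + 616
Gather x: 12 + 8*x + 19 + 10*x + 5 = 18*x + 36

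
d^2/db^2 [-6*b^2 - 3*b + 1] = -12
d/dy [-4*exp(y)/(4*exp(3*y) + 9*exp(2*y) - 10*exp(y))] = (32*exp(y) + 36)*exp(y)/(4*exp(2*y) + 9*exp(y) - 10)^2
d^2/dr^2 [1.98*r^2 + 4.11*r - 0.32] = 3.96000000000000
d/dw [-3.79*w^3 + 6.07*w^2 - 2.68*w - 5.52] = -11.37*w^2 + 12.14*w - 2.68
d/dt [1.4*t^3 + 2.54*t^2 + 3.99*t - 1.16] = 4.2*t^2 + 5.08*t + 3.99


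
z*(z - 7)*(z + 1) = z^3 - 6*z^2 - 7*z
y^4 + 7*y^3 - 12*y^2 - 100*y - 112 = (y - 4)*(y + 2)^2*(y + 7)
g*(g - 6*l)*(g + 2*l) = g^3 - 4*g^2*l - 12*g*l^2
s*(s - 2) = s^2 - 2*s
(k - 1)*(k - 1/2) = k^2 - 3*k/2 + 1/2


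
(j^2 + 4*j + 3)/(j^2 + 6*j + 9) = (j + 1)/(j + 3)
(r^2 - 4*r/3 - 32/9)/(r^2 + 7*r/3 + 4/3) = (r - 8/3)/(r + 1)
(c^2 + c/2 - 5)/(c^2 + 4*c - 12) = (c + 5/2)/(c + 6)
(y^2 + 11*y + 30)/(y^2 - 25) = (y + 6)/(y - 5)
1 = 1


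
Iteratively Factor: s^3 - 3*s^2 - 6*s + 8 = (s - 1)*(s^2 - 2*s - 8) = (s - 4)*(s - 1)*(s + 2)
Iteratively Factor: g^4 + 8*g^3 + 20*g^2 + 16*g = (g + 4)*(g^3 + 4*g^2 + 4*g) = (g + 2)*(g + 4)*(g^2 + 2*g) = g*(g + 2)*(g + 4)*(g + 2)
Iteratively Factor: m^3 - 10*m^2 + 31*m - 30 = (m - 5)*(m^2 - 5*m + 6) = (m - 5)*(m - 3)*(m - 2)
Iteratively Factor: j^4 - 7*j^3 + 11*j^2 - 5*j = (j)*(j^3 - 7*j^2 + 11*j - 5) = j*(j - 5)*(j^2 - 2*j + 1) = j*(j - 5)*(j - 1)*(j - 1)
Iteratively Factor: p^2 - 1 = (p + 1)*(p - 1)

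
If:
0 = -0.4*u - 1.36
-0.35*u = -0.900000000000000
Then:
No Solution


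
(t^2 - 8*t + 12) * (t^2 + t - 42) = t^4 - 7*t^3 - 38*t^2 + 348*t - 504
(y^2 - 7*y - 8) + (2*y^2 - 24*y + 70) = 3*y^2 - 31*y + 62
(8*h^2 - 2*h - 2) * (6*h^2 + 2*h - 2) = 48*h^4 + 4*h^3 - 32*h^2 + 4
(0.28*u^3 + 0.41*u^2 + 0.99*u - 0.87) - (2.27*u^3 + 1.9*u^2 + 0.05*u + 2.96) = -1.99*u^3 - 1.49*u^2 + 0.94*u - 3.83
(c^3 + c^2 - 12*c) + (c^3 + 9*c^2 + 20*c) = 2*c^3 + 10*c^2 + 8*c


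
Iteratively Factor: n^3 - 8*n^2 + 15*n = (n)*(n^2 - 8*n + 15) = n*(n - 3)*(n - 5)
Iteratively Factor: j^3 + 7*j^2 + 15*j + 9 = (j + 1)*(j^2 + 6*j + 9) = (j + 1)*(j + 3)*(j + 3)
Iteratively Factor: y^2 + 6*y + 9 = (y + 3)*(y + 3)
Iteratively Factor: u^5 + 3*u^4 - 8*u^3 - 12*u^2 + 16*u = (u - 1)*(u^4 + 4*u^3 - 4*u^2 - 16*u) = (u - 2)*(u - 1)*(u^3 + 6*u^2 + 8*u) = u*(u - 2)*(u - 1)*(u^2 + 6*u + 8) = u*(u - 2)*(u - 1)*(u + 2)*(u + 4)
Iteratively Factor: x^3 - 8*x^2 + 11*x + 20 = (x - 5)*(x^2 - 3*x - 4) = (x - 5)*(x + 1)*(x - 4)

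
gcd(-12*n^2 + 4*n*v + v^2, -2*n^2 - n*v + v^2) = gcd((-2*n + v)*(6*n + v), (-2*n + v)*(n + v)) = -2*n + v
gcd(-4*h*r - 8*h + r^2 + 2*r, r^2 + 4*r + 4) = r + 2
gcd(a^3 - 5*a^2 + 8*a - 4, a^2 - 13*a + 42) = 1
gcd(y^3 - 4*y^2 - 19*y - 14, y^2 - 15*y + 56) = y - 7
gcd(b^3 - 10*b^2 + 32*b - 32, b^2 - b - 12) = b - 4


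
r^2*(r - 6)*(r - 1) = r^4 - 7*r^3 + 6*r^2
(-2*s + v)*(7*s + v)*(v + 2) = -14*s^2*v - 28*s^2 + 5*s*v^2 + 10*s*v + v^3 + 2*v^2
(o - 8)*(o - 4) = o^2 - 12*o + 32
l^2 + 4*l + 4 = (l + 2)^2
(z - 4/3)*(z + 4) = z^2 + 8*z/3 - 16/3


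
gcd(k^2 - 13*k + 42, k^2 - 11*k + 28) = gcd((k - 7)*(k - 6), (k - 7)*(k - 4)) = k - 7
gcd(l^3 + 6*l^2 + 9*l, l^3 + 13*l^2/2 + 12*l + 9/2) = l^2 + 6*l + 9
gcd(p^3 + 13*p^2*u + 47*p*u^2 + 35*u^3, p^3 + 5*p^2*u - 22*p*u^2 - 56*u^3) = p + 7*u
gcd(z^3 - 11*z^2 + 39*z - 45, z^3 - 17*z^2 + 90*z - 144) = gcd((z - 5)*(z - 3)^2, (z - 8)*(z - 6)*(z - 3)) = z - 3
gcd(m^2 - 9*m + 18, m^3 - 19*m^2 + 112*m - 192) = m - 3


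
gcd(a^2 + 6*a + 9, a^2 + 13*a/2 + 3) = 1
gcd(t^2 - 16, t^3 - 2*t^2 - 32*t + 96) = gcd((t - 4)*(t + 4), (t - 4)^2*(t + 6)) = t - 4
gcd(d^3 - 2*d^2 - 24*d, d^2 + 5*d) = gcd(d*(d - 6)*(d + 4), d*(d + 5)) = d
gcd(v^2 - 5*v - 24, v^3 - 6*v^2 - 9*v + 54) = v + 3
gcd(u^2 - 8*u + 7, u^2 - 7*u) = u - 7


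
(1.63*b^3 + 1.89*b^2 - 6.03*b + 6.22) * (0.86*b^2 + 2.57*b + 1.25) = 1.4018*b^5 + 5.8145*b^4 + 1.709*b^3 - 7.7854*b^2 + 8.4479*b + 7.775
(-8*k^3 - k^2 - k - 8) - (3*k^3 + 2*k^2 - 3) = -11*k^3 - 3*k^2 - k - 5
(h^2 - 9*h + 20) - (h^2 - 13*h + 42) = 4*h - 22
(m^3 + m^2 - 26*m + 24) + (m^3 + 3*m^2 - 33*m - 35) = 2*m^3 + 4*m^2 - 59*m - 11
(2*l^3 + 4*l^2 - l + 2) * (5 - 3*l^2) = -6*l^5 - 12*l^4 + 13*l^3 + 14*l^2 - 5*l + 10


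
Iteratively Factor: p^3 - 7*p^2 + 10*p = (p - 2)*(p^2 - 5*p) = (p - 5)*(p - 2)*(p)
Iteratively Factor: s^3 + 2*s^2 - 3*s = (s)*(s^2 + 2*s - 3) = s*(s + 3)*(s - 1)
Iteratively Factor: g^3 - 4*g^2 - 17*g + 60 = (g + 4)*(g^2 - 8*g + 15) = (g - 3)*(g + 4)*(g - 5)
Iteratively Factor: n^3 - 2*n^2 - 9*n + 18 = (n + 3)*(n^2 - 5*n + 6) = (n - 3)*(n + 3)*(n - 2)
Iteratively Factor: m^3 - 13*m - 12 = (m + 1)*(m^2 - m - 12) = (m - 4)*(m + 1)*(m + 3)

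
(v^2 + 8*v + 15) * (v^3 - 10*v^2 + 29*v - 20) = v^5 - 2*v^4 - 36*v^3 + 62*v^2 + 275*v - 300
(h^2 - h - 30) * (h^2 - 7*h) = h^4 - 8*h^3 - 23*h^2 + 210*h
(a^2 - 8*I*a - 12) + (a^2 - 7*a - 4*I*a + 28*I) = 2*a^2 - 7*a - 12*I*a - 12 + 28*I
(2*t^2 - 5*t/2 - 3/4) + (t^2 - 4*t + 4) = 3*t^2 - 13*t/2 + 13/4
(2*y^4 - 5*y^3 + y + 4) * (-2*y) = -4*y^5 + 10*y^4 - 2*y^2 - 8*y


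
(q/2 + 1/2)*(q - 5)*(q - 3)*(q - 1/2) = q^4/2 - 15*q^3/4 + 21*q^2/4 + 23*q/4 - 15/4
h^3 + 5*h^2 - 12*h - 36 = (h - 3)*(h + 2)*(h + 6)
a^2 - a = a*(a - 1)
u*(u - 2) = u^2 - 2*u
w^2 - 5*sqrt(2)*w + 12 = (w - 3*sqrt(2))*(w - 2*sqrt(2))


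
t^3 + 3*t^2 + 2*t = t*(t + 1)*(t + 2)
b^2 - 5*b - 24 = (b - 8)*(b + 3)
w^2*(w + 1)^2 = w^4 + 2*w^3 + w^2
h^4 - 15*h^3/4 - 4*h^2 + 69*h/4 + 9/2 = (h - 3)^2*(h + 1/4)*(h + 2)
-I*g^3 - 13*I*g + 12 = (g - 4*I)*(g + 3*I)*(-I*g + 1)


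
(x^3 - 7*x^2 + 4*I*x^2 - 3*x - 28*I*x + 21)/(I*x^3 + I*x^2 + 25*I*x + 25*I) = (-I*x^3 + x^2*(4 + 7*I) + x*(-28 + 3*I) - 21*I)/(x^3 + x^2 + 25*x + 25)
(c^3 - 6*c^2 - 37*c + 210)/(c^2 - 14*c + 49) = (c^2 + c - 30)/(c - 7)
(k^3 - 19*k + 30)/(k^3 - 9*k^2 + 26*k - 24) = (k + 5)/(k - 4)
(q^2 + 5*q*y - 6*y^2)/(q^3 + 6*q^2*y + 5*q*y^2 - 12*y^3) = (q + 6*y)/(q^2 + 7*q*y + 12*y^2)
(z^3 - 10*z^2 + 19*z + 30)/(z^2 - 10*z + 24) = (z^2 - 4*z - 5)/(z - 4)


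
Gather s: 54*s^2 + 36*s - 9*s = 54*s^2 + 27*s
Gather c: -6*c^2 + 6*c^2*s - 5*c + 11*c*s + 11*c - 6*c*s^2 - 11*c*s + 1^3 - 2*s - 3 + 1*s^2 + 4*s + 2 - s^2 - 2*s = c^2*(6*s - 6) + c*(6 - 6*s^2)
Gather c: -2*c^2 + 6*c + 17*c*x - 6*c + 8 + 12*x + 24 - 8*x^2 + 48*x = -2*c^2 + 17*c*x - 8*x^2 + 60*x + 32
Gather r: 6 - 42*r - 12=-42*r - 6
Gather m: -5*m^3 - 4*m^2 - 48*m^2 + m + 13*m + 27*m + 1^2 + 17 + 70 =-5*m^3 - 52*m^2 + 41*m + 88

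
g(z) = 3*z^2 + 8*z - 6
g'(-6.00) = -28.00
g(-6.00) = 54.00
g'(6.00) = 44.00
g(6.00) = 150.00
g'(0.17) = 9.02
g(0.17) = -4.55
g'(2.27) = 21.62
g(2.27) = 27.62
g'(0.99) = 13.94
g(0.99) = 4.86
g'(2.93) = 25.58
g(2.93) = 43.19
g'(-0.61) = 4.34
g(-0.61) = -9.76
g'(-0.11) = 7.34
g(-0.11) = -6.84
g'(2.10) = 20.60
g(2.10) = 24.03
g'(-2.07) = -4.42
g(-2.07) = -9.71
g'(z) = 6*z + 8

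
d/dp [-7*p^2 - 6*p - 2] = -14*p - 6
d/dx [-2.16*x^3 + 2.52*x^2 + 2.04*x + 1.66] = -6.48*x^2 + 5.04*x + 2.04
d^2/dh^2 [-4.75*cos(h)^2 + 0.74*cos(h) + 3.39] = -0.74*cos(h) + 9.5*cos(2*h)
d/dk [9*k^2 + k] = 18*k + 1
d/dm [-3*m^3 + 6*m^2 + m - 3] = -9*m^2 + 12*m + 1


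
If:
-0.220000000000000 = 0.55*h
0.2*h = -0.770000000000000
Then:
No Solution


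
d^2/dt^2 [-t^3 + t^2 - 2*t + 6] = 2 - 6*t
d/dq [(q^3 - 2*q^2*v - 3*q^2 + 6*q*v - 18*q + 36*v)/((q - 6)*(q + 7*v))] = (q^2 + 14*q*v - 14*v^2 + 27*v)/(q^2 + 14*q*v + 49*v^2)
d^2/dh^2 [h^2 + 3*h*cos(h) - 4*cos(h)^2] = -3*h*cos(h) - 16*sin(h)^2 - 6*sin(h) + 10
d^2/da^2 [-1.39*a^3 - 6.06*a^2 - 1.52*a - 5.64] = -8.34*a - 12.12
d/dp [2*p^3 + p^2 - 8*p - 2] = 6*p^2 + 2*p - 8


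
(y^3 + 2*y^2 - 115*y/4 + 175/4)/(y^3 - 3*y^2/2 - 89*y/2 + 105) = (y - 5/2)/(y - 6)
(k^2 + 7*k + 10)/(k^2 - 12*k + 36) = (k^2 + 7*k + 10)/(k^2 - 12*k + 36)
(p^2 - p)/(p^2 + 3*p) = (p - 1)/(p + 3)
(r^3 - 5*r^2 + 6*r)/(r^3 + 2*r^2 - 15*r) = (r - 2)/(r + 5)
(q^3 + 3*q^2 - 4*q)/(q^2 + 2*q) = (q^2 + 3*q - 4)/(q + 2)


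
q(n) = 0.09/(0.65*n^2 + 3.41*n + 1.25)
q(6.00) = 0.00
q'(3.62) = -0.00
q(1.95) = 0.01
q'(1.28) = -0.01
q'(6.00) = -0.00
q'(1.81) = -0.01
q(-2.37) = -0.03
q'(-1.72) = -0.01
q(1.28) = 0.01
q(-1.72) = -0.03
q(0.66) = 0.02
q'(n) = 0.09*(-1.3*n - 3.41)/(0.65*n^2 + 3.41*n + 1.25)^2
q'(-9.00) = 0.00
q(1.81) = 0.01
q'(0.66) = -0.03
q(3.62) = 0.00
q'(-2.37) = -0.00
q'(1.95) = -0.00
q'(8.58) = -0.00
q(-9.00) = 0.00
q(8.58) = 0.00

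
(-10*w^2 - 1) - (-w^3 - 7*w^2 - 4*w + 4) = w^3 - 3*w^2 + 4*w - 5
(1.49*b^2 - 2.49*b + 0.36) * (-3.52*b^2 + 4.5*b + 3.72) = -5.2448*b^4 + 15.4698*b^3 - 6.9294*b^2 - 7.6428*b + 1.3392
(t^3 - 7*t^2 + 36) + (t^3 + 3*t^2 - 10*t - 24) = 2*t^3 - 4*t^2 - 10*t + 12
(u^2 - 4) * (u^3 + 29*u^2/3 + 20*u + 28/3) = u^5 + 29*u^4/3 + 16*u^3 - 88*u^2/3 - 80*u - 112/3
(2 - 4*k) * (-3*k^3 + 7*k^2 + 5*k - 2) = 12*k^4 - 34*k^3 - 6*k^2 + 18*k - 4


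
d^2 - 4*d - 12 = (d - 6)*(d + 2)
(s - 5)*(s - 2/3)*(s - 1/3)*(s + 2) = s^4 - 4*s^3 - 61*s^2/9 + 28*s/3 - 20/9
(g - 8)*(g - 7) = g^2 - 15*g + 56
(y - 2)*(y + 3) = y^2 + y - 6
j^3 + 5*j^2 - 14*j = j*(j - 2)*(j + 7)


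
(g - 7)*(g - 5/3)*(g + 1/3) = g^3 - 25*g^2/3 + 79*g/9 + 35/9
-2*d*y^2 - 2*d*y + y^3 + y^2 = y*(-2*d + y)*(y + 1)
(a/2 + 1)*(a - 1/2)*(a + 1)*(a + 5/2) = a^4/2 + 5*a^3/2 + 27*a^2/8 + a/8 - 5/4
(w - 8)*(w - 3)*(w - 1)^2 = w^4 - 13*w^3 + 47*w^2 - 59*w + 24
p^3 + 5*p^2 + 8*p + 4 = (p + 1)*(p + 2)^2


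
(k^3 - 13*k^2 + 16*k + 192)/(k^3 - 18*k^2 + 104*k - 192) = (k^2 - 5*k - 24)/(k^2 - 10*k + 24)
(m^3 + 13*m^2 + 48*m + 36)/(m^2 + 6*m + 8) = (m^3 + 13*m^2 + 48*m + 36)/(m^2 + 6*m + 8)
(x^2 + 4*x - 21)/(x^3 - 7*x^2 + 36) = (x + 7)/(x^2 - 4*x - 12)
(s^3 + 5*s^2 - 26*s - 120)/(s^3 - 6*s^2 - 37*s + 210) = (s + 4)/(s - 7)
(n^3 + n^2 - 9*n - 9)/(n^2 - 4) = (n^3 + n^2 - 9*n - 9)/(n^2 - 4)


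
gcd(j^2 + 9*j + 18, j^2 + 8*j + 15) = j + 3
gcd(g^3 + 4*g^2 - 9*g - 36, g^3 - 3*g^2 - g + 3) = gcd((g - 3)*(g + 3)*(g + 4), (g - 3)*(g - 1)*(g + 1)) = g - 3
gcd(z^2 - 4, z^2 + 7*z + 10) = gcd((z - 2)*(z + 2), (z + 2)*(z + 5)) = z + 2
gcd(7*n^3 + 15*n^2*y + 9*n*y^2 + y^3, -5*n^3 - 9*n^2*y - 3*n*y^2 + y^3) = n^2 + 2*n*y + y^2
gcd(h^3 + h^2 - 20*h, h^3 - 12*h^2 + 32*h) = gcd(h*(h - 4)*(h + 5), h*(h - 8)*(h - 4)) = h^2 - 4*h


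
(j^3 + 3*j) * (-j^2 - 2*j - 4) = -j^5 - 2*j^4 - 7*j^3 - 6*j^2 - 12*j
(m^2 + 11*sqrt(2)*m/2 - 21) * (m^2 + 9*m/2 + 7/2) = m^4 + 9*m^3/2 + 11*sqrt(2)*m^3/2 - 35*m^2/2 + 99*sqrt(2)*m^2/4 - 189*m/2 + 77*sqrt(2)*m/4 - 147/2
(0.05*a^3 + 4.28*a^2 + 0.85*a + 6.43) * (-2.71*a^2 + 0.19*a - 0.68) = -0.1355*a^5 - 11.5893*a^4 - 1.5243*a^3 - 20.1742*a^2 + 0.6437*a - 4.3724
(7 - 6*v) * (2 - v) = 6*v^2 - 19*v + 14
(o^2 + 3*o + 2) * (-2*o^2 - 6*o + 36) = -2*o^4 - 12*o^3 + 14*o^2 + 96*o + 72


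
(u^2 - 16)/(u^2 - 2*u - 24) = (u - 4)/(u - 6)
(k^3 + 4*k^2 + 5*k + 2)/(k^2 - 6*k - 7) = (k^2 + 3*k + 2)/(k - 7)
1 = 1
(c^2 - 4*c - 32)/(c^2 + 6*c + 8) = (c - 8)/(c + 2)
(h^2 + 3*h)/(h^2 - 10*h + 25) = h*(h + 3)/(h^2 - 10*h + 25)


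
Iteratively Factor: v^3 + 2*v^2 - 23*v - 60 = (v + 4)*(v^2 - 2*v - 15) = (v - 5)*(v + 4)*(v + 3)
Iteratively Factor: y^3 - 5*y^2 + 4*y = (y)*(y^2 - 5*y + 4) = y*(y - 4)*(y - 1)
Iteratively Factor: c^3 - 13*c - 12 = (c - 4)*(c^2 + 4*c + 3) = (c - 4)*(c + 1)*(c + 3)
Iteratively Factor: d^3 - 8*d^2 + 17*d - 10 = (d - 2)*(d^2 - 6*d + 5) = (d - 2)*(d - 1)*(d - 5)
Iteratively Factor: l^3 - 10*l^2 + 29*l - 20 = (l - 5)*(l^2 - 5*l + 4) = (l - 5)*(l - 1)*(l - 4)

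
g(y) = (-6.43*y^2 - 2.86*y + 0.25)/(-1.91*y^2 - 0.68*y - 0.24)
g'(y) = (-12.86*y - 2.86)/(-1.91*y^2 - 0.68*y - 0.24) + (3.82*y + 0.68)*(-6.43*y^2 - 2.86*y + 0.25)/(-1.91*y^2 - 0.68*y - 0.24)^2 = (-1.0902*y^2 + 4.0414*y + 0.8564)/(3.6481*y^4 + 2.5976*y^3 + 1.3792*y^2 + 0.3264*y + 0.0576)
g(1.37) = 3.31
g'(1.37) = 0.19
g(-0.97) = 2.20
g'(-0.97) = -2.16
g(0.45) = 2.51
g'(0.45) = 2.82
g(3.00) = 3.40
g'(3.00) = 0.01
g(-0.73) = 1.43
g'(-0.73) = -4.61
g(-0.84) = 1.85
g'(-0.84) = -3.20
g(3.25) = 3.40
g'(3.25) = 0.00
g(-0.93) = 2.11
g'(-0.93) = -2.42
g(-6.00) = 3.30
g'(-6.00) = -0.01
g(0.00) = -1.04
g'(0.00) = 14.87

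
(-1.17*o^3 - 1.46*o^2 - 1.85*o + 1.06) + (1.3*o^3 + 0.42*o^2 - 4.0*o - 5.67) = 0.13*o^3 - 1.04*o^2 - 5.85*o - 4.61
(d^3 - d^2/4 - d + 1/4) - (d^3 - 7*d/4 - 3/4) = -d^2/4 + 3*d/4 + 1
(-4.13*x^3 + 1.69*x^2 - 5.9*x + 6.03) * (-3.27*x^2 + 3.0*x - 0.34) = 13.5051*x^5 - 17.9163*x^4 + 25.7672*x^3 - 37.9927*x^2 + 20.096*x - 2.0502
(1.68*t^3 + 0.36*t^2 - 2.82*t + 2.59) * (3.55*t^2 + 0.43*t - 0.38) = 5.964*t^5 + 2.0004*t^4 - 10.4946*t^3 + 7.8451*t^2 + 2.1853*t - 0.9842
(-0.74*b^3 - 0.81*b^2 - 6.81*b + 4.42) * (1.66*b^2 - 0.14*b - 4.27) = -1.2284*b^5 - 1.241*b^4 - 8.0314*b^3 + 11.7493*b^2 + 28.4599*b - 18.8734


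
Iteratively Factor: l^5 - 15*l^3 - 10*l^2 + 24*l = (l)*(l^4 - 15*l^2 - 10*l + 24) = l*(l + 3)*(l^3 - 3*l^2 - 6*l + 8) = l*(l - 1)*(l + 3)*(l^2 - 2*l - 8) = l*(l - 4)*(l - 1)*(l + 3)*(l + 2)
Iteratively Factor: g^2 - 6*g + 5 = (g - 5)*(g - 1)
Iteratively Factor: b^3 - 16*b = (b - 4)*(b^2 + 4*b) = (b - 4)*(b + 4)*(b)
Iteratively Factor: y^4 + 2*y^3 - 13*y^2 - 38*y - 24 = (y + 3)*(y^3 - y^2 - 10*y - 8) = (y + 2)*(y + 3)*(y^2 - 3*y - 4) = (y - 4)*(y + 2)*(y + 3)*(y + 1)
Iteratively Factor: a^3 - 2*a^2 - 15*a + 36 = (a - 3)*(a^2 + a - 12) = (a - 3)^2*(a + 4)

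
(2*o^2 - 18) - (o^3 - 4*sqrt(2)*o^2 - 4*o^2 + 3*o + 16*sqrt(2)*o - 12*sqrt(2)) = -o^3 + 4*sqrt(2)*o^2 + 6*o^2 - 16*sqrt(2)*o - 3*o - 18 + 12*sqrt(2)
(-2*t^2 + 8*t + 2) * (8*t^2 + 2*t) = -16*t^4 + 60*t^3 + 32*t^2 + 4*t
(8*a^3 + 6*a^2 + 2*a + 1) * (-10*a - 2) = -80*a^4 - 76*a^3 - 32*a^2 - 14*a - 2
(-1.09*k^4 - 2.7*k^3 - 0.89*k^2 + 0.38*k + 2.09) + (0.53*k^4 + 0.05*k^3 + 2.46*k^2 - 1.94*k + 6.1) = -0.56*k^4 - 2.65*k^3 + 1.57*k^2 - 1.56*k + 8.19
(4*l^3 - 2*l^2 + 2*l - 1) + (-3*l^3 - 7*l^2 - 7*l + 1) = l^3 - 9*l^2 - 5*l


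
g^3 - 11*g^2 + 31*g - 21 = (g - 7)*(g - 3)*(g - 1)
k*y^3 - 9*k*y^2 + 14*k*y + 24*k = (y - 6)*(y - 4)*(k*y + k)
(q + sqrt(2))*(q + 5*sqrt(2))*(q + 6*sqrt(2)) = q^3 + 12*sqrt(2)*q^2 + 82*q + 60*sqrt(2)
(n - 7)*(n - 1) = n^2 - 8*n + 7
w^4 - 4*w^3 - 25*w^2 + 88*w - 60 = (w - 6)*(w - 2)*(w - 1)*(w + 5)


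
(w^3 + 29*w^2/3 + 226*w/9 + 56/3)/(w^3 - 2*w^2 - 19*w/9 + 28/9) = (3*w^2 + 25*w + 42)/(3*w^2 - 10*w + 7)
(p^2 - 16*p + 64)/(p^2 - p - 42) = (-p^2 + 16*p - 64)/(-p^2 + p + 42)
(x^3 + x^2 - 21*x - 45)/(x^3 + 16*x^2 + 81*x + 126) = (x^2 - 2*x - 15)/(x^2 + 13*x + 42)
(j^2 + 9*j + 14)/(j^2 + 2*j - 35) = (j + 2)/(j - 5)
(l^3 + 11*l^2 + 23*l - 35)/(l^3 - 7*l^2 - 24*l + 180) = (l^2 + 6*l - 7)/(l^2 - 12*l + 36)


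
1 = 1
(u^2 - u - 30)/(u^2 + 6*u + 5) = (u - 6)/(u + 1)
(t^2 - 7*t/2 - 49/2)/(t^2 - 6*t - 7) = (t + 7/2)/(t + 1)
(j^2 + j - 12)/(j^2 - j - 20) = (j - 3)/(j - 5)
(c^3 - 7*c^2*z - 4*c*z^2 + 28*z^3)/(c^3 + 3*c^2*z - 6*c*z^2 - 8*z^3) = (c^2 - 5*c*z - 14*z^2)/(c^2 + 5*c*z + 4*z^2)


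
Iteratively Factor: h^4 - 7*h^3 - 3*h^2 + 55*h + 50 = (h + 2)*(h^3 - 9*h^2 + 15*h + 25) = (h + 1)*(h + 2)*(h^2 - 10*h + 25) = (h - 5)*(h + 1)*(h + 2)*(h - 5)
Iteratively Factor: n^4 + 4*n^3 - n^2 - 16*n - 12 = (n + 2)*(n^3 + 2*n^2 - 5*n - 6) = (n + 1)*(n + 2)*(n^2 + n - 6) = (n + 1)*(n + 2)*(n + 3)*(n - 2)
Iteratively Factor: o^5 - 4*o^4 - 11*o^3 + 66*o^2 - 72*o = (o - 3)*(o^4 - o^3 - 14*o^2 + 24*o) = o*(o - 3)*(o^3 - o^2 - 14*o + 24) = o*(o - 3)*(o + 4)*(o^2 - 5*o + 6) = o*(o - 3)^2*(o + 4)*(o - 2)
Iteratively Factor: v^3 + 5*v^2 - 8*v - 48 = (v + 4)*(v^2 + v - 12) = (v - 3)*(v + 4)*(v + 4)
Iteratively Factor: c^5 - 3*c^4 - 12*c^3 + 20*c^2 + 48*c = (c - 3)*(c^4 - 12*c^2 - 16*c) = (c - 3)*(c + 2)*(c^3 - 2*c^2 - 8*c) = (c - 4)*(c - 3)*(c + 2)*(c^2 + 2*c) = (c - 4)*(c - 3)*(c + 2)^2*(c)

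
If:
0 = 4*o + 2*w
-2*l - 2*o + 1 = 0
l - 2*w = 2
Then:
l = 0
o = 1/2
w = -1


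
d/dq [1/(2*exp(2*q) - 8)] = -exp(2*q)/(exp(2*q) - 4)^2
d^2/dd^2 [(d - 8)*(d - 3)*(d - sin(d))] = d^2*sin(d) - 11*d*sin(d) - 4*d*cos(d) + 6*d + 22*sqrt(2)*sin(d + pi/4) - 22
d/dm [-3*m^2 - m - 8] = -6*m - 1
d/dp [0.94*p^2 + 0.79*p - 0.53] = 1.88*p + 0.79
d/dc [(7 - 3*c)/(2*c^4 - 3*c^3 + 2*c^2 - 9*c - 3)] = (18*c^4 - 74*c^3 + 69*c^2 - 28*c + 72)/(4*c^8 - 12*c^7 + 17*c^6 - 48*c^5 + 46*c^4 - 18*c^3 + 69*c^2 + 54*c + 9)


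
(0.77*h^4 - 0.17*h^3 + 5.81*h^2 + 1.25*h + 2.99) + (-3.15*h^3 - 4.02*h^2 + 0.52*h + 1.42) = 0.77*h^4 - 3.32*h^3 + 1.79*h^2 + 1.77*h + 4.41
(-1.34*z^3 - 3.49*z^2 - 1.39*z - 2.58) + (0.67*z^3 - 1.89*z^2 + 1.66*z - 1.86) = -0.67*z^3 - 5.38*z^2 + 0.27*z - 4.44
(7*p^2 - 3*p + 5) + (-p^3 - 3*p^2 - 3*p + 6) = -p^3 + 4*p^2 - 6*p + 11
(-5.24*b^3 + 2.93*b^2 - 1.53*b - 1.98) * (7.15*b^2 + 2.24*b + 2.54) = -37.466*b^5 + 9.2119*b^4 - 17.6859*b^3 - 10.142*b^2 - 8.3214*b - 5.0292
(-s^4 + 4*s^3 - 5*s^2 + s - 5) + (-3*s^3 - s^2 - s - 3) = -s^4 + s^3 - 6*s^2 - 8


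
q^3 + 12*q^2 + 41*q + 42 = (q + 2)*(q + 3)*(q + 7)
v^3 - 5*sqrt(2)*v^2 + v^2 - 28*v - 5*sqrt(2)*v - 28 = (v + 1)*(v - 7*sqrt(2))*(v + 2*sqrt(2))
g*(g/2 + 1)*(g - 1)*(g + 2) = g^4/2 + 3*g^3/2 - 2*g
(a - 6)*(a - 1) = a^2 - 7*a + 6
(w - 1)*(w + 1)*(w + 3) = w^3 + 3*w^2 - w - 3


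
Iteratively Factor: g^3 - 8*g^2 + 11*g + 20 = (g + 1)*(g^2 - 9*g + 20) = (g - 5)*(g + 1)*(g - 4)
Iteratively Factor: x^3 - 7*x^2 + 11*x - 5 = (x - 1)*(x^2 - 6*x + 5) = (x - 5)*(x - 1)*(x - 1)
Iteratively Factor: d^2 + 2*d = (d)*(d + 2)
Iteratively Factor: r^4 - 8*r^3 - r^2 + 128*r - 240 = (r - 4)*(r^3 - 4*r^2 - 17*r + 60) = (r - 4)*(r + 4)*(r^2 - 8*r + 15) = (r - 4)*(r - 3)*(r + 4)*(r - 5)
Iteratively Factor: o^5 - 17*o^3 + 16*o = (o + 1)*(o^4 - o^3 - 16*o^2 + 16*o) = o*(o + 1)*(o^3 - o^2 - 16*o + 16) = o*(o + 1)*(o + 4)*(o^2 - 5*o + 4) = o*(o - 4)*(o + 1)*(o + 4)*(o - 1)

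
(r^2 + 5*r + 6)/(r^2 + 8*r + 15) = (r + 2)/(r + 5)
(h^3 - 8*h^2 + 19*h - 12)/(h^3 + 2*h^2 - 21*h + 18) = (h - 4)/(h + 6)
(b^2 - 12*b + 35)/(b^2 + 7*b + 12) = (b^2 - 12*b + 35)/(b^2 + 7*b + 12)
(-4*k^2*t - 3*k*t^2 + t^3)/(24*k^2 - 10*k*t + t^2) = t*(k + t)/(-6*k + t)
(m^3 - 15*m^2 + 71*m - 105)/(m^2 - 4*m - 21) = (m^2 - 8*m + 15)/(m + 3)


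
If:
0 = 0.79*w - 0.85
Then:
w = 1.08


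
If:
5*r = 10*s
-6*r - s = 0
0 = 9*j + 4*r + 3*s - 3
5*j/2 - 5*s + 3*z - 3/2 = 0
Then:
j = 1/3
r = 0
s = 0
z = 2/9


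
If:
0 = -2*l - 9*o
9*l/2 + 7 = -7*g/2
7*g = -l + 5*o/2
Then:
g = 28/67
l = -126/67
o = 28/67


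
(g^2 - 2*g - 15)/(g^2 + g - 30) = (g + 3)/(g + 6)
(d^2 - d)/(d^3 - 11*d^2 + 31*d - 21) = d/(d^2 - 10*d + 21)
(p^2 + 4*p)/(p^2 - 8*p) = (p + 4)/(p - 8)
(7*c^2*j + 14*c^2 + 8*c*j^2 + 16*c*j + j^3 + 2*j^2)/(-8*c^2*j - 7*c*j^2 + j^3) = (-7*c*j - 14*c - j^2 - 2*j)/(j*(8*c - j))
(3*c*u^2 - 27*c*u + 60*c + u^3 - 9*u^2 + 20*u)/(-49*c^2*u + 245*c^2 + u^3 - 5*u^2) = (3*c*u - 12*c + u^2 - 4*u)/(-49*c^2 + u^2)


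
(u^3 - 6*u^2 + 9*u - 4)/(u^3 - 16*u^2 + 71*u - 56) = (u^2 - 5*u + 4)/(u^2 - 15*u + 56)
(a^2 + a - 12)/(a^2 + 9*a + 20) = (a - 3)/(a + 5)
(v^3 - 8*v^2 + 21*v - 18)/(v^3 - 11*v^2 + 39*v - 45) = (v - 2)/(v - 5)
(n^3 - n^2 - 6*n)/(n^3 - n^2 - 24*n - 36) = n*(n - 3)/(n^2 - 3*n - 18)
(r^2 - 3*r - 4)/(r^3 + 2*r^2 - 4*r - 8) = (r^2 - 3*r - 4)/(r^3 + 2*r^2 - 4*r - 8)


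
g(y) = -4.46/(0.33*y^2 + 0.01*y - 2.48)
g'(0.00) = 0.01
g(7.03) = -0.32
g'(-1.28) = -0.98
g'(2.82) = 280.49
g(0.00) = 1.80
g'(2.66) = 561.23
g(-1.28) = 2.28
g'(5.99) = 0.20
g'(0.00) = 0.01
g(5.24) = -0.67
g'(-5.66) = -0.26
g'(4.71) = 0.58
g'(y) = -4.46*(-0.66*y - 0.01)/(0.33*y^2 + 0.01*y - 2.48)^2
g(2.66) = 37.65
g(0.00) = 1.80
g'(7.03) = 0.11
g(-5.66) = -0.56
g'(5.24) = 0.35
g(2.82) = -25.86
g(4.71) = -0.91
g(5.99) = -0.47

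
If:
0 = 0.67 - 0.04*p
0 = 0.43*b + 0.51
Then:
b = -1.19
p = 16.75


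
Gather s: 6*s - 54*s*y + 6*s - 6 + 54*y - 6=s*(12 - 54*y) + 54*y - 12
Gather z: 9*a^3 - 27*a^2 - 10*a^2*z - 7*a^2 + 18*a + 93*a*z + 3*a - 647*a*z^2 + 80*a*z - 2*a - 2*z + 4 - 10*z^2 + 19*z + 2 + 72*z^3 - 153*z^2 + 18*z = 9*a^3 - 34*a^2 + 19*a + 72*z^3 + z^2*(-647*a - 163) + z*(-10*a^2 + 173*a + 35) + 6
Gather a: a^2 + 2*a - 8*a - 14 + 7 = a^2 - 6*a - 7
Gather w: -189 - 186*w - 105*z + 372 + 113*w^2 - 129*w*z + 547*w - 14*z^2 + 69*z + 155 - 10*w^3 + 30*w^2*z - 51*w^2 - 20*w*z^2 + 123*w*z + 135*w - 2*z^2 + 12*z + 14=-10*w^3 + w^2*(30*z + 62) + w*(-20*z^2 - 6*z + 496) - 16*z^2 - 24*z + 352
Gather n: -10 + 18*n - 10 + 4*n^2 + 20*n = 4*n^2 + 38*n - 20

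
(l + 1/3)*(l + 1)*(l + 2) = l^3 + 10*l^2/3 + 3*l + 2/3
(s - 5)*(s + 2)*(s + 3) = s^3 - 19*s - 30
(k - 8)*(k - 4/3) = k^2 - 28*k/3 + 32/3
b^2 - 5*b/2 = b*(b - 5/2)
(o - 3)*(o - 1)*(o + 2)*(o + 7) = o^4 + 5*o^3 - 19*o^2 - 29*o + 42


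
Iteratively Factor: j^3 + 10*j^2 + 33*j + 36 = (j + 3)*(j^2 + 7*j + 12) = (j + 3)^2*(j + 4)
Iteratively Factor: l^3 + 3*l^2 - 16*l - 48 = (l + 3)*(l^2 - 16) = (l - 4)*(l + 3)*(l + 4)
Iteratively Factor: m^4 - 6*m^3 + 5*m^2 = (m)*(m^3 - 6*m^2 + 5*m) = m^2*(m^2 - 6*m + 5) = m^2*(m - 1)*(m - 5)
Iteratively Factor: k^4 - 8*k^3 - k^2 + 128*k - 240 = (k - 3)*(k^3 - 5*k^2 - 16*k + 80) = (k - 5)*(k - 3)*(k^2 - 16) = (k - 5)*(k - 4)*(k - 3)*(k + 4)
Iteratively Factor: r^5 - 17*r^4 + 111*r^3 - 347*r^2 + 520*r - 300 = (r - 2)*(r^4 - 15*r^3 + 81*r^2 - 185*r + 150) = (r - 5)*(r - 2)*(r^3 - 10*r^2 + 31*r - 30) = (r - 5)^2*(r - 2)*(r^2 - 5*r + 6) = (r - 5)^2*(r - 2)^2*(r - 3)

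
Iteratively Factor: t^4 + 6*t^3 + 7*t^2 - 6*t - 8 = (t + 4)*(t^3 + 2*t^2 - t - 2) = (t - 1)*(t + 4)*(t^2 + 3*t + 2) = (t - 1)*(t + 2)*(t + 4)*(t + 1)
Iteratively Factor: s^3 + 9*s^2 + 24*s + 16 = (s + 4)*(s^2 + 5*s + 4) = (s + 1)*(s + 4)*(s + 4)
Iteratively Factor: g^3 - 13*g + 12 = (g - 1)*(g^2 + g - 12) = (g - 3)*(g - 1)*(g + 4)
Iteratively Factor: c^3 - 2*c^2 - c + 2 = (c + 1)*(c^2 - 3*c + 2) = (c - 1)*(c + 1)*(c - 2)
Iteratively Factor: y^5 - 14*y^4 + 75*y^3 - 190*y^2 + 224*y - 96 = (y - 4)*(y^4 - 10*y^3 + 35*y^2 - 50*y + 24) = (y - 4)*(y - 2)*(y^3 - 8*y^2 + 19*y - 12) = (y - 4)*(y - 2)*(y - 1)*(y^2 - 7*y + 12) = (y - 4)*(y - 3)*(y - 2)*(y - 1)*(y - 4)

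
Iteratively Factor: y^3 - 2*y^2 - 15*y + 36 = (y + 4)*(y^2 - 6*y + 9) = (y - 3)*(y + 4)*(y - 3)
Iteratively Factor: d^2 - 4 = (d - 2)*(d + 2)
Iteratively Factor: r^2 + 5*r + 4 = (r + 1)*(r + 4)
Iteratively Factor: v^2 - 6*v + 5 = (v - 5)*(v - 1)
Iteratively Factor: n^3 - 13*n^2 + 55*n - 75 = (n - 5)*(n^2 - 8*n + 15) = (n - 5)*(n - 3)*(n - 5)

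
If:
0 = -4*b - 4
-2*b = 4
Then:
No Solution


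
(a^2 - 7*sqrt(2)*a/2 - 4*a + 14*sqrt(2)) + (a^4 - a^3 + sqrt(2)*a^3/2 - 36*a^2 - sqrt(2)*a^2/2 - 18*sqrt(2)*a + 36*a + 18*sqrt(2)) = a^4 - a^3 + sqrt(2)*a^3/2 - 35*a^2 - sqrt(2)*a^2/2 - 43*sqrt(2)*a/2 + 32*a + 32*sqrt(2)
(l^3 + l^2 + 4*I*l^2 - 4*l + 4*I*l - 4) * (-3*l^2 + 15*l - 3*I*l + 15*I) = -3*l^5 + 12*l^4 - 15*I*l^4 + 39*l^3 + 60*I*l^3 - 96*l^2 + 87*I*l^2 - 120*l - 48*I*l - 60*I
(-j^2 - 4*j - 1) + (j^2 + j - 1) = -3*j - 2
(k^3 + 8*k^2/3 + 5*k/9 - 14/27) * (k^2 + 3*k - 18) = k^5 + 17*k^4/3 - 85*k^3/9 - 1265*k^2/27 - 104*k/9 + 28/3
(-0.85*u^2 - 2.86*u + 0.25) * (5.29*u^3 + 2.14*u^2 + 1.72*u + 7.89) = -4.4965*u^5 - 16.9484*u^4 - 6.2599*u^3 - 11.0907*u^2 - 22.1354*u + 1.9725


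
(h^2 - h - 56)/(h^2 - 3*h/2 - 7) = 2*(-h^2 + h + 56)/(-2*h^2 + 3*h + 14)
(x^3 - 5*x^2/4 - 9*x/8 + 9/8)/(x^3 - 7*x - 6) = (x^2 - 9*x/4 + 9/8)/(x^2 - x - 6)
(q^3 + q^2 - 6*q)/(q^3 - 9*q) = (q - 2)/(q - 3)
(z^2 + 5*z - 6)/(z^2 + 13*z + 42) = (z - 1)/(z + 7)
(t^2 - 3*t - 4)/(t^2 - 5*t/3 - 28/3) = 3*(t + 1)/(3*t + 7)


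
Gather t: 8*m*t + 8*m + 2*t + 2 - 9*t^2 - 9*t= 8*m - 9*t^2 + t*(8*m - 7) + 2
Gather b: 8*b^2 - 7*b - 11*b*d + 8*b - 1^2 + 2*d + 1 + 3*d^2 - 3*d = 8*b^2 + b*(1 - 11*d) + 3*d^2 - d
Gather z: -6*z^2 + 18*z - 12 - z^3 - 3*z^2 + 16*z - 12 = -z^3 - 9*z^2 + 34*z - 24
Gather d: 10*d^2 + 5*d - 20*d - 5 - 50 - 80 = 10*d^2 - 15*d - 135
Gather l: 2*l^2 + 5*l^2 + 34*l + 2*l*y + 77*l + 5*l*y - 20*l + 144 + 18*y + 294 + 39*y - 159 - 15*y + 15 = 7*l^2 + l*(7*y + 91) + 42*y + 294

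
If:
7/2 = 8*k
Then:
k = 7/16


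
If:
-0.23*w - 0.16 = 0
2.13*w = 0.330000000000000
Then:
No Solution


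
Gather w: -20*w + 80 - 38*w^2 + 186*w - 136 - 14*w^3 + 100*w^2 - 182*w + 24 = -14*w^3 + 62*w^2 - 16*w - 32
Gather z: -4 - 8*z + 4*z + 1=-4*z - 3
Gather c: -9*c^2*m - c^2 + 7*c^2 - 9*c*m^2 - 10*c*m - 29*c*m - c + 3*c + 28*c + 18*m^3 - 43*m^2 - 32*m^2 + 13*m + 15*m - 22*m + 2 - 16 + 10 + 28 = c^2*(6 - 9*m) + c*(-9*m^2 - 39*m + 30) + 18*m^3 - 75*m^2 + 6*m + 24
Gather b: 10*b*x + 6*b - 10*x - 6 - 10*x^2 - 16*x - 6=b*(10*x + 6) - 10*x^2 - 26*x - 12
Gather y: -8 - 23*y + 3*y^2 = 3*y^2 - 23*y - 8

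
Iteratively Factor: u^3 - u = (u - 1)*(u^2 + u) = u*(u - 1)*(u + 1)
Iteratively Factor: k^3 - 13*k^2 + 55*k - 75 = (k - 5)*(k^2 - 8*k + 15) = (k - 5)*(k - 3)*(k - 5)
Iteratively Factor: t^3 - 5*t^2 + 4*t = (t - 4)*(t^2 - t) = t*(t - 4)*(t - 1)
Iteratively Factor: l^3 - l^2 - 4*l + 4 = (l - 1)*(l^2 - 4) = (l - 1)*(l + 2)*(l - 2)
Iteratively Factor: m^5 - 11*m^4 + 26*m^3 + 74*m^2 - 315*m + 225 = (m + 3)*(m^4 - 14*m^3 + 68*m^2 - 130*m + 75) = (m - 3)*(m + 3)*(m^3 - 11*m^2 + 35*m - 25) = (m - 3)*(m - 1)*(m + 3)*(m^2 - 10*m + 25) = (m - 5)*(m - 3)*(m - 1)*(m + 3)*(m - 5)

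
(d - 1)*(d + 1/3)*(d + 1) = d^3 + d^2/3 - d - 1/3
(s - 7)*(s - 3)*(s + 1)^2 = s^4 - 8*s^3 + 2*s^2 + 32*s + 21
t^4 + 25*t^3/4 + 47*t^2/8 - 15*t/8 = t*(t - 1/4)*(t + 3/2)*(t + 5)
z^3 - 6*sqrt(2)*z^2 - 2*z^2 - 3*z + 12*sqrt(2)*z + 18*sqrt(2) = (z - 3)*(z + 1)*(z - 6*sqrt(2))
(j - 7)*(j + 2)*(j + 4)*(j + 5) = j^4 + 4*j^3 - 39*j^2 - 226*j - 280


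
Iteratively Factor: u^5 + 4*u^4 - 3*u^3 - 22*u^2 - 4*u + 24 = (u + 2)*(u^4 + 2*u^3 - 7*u^2 - 8*u + 12) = (u - 1)*(u + 2)*(u^3 + 3*u^2 - 4*u - 12) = (u - 2)*(u - 1)*(u + 2)*(u^2 + 5*u + 6) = (u - 2)*(u - 1)*(u + 2)^2*(u + 3)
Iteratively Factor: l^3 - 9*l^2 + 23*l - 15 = (l - 1)*(l^2 - 8*l + 15) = (l - 3)*(l - 1)*(l - 5)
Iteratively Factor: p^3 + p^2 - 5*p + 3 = (p - 1)*(p^2 + 2*p - 3) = (p - 1)*(p + 3)*(p - 1)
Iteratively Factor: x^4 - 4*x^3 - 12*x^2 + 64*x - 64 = (x - 2)*(x^3 - 2*x^2 - 16*x + 32) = (x - 2)*(x + 4)*(x^2 - 6*x + 8) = (x - 2)^2*(x + 4)*(x - 4)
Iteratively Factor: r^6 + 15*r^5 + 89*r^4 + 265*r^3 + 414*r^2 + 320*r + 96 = (r + 2)*(r^5 + 13*r^4 + 63*r^3 + 139*r^2 + 136*r + 48) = (r + 1)*(r + 2)*(r^4 + 12*r^3 + 51*r^2 + 88*r + 48) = (r + 1)*(r + 2)*(r + 3)*(r^3 + 9*r^2 + 24*r + 16) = (r + 1)*(r + 2)*(r + 3)*(r + 4)*(r^2 + 5*r + 4) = (r + 1)*(r + 2)*(r + 3)*(r + 4)^2*(r + 1)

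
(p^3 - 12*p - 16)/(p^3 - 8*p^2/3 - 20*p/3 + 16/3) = 3*(p + 2)/(3*p - 2)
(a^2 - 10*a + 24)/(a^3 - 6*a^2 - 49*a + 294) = (a - 4)/(a^2 - 49)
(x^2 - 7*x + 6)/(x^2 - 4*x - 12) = (x - 1)/(x + 2)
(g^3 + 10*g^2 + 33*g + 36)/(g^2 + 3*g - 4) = (g^2 + 6*g + 9)/(g - 1)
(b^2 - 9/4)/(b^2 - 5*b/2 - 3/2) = (9 - 4*b^2)/(2*(-2*b^2 + 5*b + 3))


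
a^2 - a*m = a*(a - m)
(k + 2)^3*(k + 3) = k^4 + 9*k^3 + 30*k^2 + 44*k + 24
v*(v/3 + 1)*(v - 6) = v^3/3 - v^2 - 6*v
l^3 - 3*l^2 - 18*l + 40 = (l - 5)*(l - 2)*(l + 4)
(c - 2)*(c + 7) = c^2 + 5*c - 14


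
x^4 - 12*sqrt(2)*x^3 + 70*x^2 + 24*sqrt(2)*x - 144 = (x - 6*sqrt(2))^2*(x - sqrt(2))*(x + sqrt(2))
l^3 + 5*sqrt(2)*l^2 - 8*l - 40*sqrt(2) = (l - 2*sqrt(2))*(l + 2*sqrt(2))*(l + 5*sqrt(2))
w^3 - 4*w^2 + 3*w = w*(w - 3)*(w - 1)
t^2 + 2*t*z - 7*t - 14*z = (t - 7)*(t + 2*z)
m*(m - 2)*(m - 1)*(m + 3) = m^4 - 7*m^2 + 6*m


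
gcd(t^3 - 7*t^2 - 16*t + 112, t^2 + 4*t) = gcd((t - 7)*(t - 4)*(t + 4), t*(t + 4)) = t + 4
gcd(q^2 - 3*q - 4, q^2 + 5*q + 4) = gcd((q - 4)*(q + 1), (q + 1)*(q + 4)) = q + 1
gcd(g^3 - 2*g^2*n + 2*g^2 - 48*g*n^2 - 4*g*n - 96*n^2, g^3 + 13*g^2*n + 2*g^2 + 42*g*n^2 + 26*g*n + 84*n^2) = g^2 + 6*g*n + 2*g + 12*n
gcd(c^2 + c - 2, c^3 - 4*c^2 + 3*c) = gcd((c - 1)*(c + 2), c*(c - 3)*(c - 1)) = c - 1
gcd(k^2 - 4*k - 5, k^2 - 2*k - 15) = k - 5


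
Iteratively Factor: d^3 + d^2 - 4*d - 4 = (d + 1)*(d^2 - 4) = (d + 1)*(d + 2)*(d - 2)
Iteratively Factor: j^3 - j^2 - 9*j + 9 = (j + 3)*(j^2 - 4*j + 3) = (j - 3)*(j + 3)*(j - 1)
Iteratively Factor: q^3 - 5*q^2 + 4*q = (q - 4)*(q^2 - q) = (q - 4)*(q - 1)*(q)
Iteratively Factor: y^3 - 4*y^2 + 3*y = (y - 3)*(y^2 - y) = y*(y - 3)*(y - 1)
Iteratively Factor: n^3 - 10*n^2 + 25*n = (n - 5)*(n^2 - 5*n) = n*(n - 5)*(n - 5)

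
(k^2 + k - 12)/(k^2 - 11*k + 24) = (k + 4)/(k - 8)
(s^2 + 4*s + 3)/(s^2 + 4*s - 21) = (s^2 + 4*s + 3)/(s^2 + 4*s - 21)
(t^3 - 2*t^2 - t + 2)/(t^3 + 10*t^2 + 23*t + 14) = (t^2 - 3*t + 2)/(t^2 + 9*t + 14)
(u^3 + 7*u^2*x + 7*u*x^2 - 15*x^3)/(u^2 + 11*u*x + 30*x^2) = (u^2 + 2*u*x - 3*x^2)/(u + 6*x)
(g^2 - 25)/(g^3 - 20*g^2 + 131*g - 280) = (g + 5)/(g^2 - 15*g + 56)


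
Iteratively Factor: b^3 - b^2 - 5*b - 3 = (b + 1)*(b^2 - 2*b - 3) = (b + 1)^2*(b - 3)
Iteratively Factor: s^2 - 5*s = (s - 5)*(s)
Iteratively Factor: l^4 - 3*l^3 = (l)*(l^3 - 3*l^2) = l^2*(l^2 - 3*l) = l^2*(l - 3)*(l)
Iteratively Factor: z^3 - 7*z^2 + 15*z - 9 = (z - 1)*(z^2 - 6*z + 9) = (z - 3)*(z - 1)*(z - 3)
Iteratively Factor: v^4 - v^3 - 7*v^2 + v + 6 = (v - 1)*(v^3 - 7*v - 6) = (v - 3)*(v - 1)*(v^2 + 3*v + 2) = (v - 3)*(v - 1)*(v + 1)*(v + 2)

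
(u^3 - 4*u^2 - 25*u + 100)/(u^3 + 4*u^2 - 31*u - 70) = (u^2 + u - 20)/(u^2 + 9*u + 14)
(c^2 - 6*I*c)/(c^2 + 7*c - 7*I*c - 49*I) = c*(c - 6*I)/(c^2 + 7*c*(1 - I) - 49*I)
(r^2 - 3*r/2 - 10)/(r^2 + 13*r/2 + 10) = (r - 4)/(r + 4)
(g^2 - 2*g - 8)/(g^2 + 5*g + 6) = (g - 4)/(g + 3)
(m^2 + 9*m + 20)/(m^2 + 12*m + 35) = (m + 4)/(m + 7)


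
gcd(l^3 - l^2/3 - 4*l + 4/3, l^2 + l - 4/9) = l - 1/3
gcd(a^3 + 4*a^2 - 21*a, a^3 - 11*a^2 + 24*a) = a^2 - 3*a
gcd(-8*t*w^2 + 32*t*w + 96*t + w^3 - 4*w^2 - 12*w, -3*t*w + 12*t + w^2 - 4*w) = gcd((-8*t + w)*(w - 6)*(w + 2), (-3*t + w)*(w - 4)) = 1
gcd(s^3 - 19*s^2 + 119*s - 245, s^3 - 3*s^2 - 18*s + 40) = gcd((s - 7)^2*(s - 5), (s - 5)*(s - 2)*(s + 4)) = s - 5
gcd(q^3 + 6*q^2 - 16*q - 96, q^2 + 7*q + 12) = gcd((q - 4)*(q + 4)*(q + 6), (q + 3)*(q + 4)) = q + 4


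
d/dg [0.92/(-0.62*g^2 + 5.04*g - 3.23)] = (1.1408*g - 4.6368)/(0.62*g^2 - 5.04*g + 3.23)^2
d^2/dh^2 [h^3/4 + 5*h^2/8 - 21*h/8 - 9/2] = 3*h/2 + 5/4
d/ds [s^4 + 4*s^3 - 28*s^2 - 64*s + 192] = 4*s^3 + 12*s^2 - 56*s - 64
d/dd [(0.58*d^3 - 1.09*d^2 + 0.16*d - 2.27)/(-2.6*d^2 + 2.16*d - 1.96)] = (-1.508*d^4 + 2.5056*d^3 - 5.3488*d^2 - 7.5312*d + 4.5896)/(6.76*d^4 - 11.232*d^3 + 14.8576*d^2 - 8.4672*d + 3.8416)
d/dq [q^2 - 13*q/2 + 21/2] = 2*q - 13/2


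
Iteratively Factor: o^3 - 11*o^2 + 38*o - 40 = (o - 5)*(o^2 - 6*o + 8) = (o - 5)*(o - 4)*(o - 2)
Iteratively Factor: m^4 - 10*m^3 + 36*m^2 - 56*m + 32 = (m - 2)*(m^3 - 8*m^2 + 20*m - 16) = (m - 2)^2*(m^2 - 6*m + 8) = (m - 2)^3*(m - 4)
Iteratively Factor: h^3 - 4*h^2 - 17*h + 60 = (h - 3)*(h^2 - h - 20) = (h - 5)*(h - 3)*(h + 4)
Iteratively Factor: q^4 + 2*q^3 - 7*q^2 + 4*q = (q)*(q^3 + 2*q^2 - 7*q + 4) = q*(q + 4)*(q^2 - 2*q + 1) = q*(q - 1)*(q + 4)*(q - 1)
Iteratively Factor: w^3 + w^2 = (w)*(w^2 + w) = w*(w + 1)*(w)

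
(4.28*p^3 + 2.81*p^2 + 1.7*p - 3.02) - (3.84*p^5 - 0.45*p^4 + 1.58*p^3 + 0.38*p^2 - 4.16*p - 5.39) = -3.84*p^5 + 0.45*p^4 + 2.7*p^3 + 2.43*p^2 + 5.86*p + 2.37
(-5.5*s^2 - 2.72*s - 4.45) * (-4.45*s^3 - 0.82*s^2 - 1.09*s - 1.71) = 24.475*s^5 + 16.614*s^4 + 28.0279*s^3 + 16.0188*s^2 + 9.5017*s + 7.6095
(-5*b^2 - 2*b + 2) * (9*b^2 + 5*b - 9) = -45*b^4 - 43*b^3 + 53*b^2 + 28*b - 18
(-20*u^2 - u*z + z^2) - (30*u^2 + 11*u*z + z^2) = -50*u^2 - 12*u*z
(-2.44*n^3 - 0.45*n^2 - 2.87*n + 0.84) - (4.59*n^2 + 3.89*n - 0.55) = -2.44*n^3 - 5.04*n^2 - 6.76*n + 1.39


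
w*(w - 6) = w^2 - 6*w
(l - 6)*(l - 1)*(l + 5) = l^3 - 2*l^2 - 29*l + 30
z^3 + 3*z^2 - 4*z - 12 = (z - 2)*(z + 2)*(z + 3)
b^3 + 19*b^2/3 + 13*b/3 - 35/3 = (b - 1)*(b + 7/3)*(b + 5)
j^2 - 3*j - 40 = (j - 8)*(j + 5)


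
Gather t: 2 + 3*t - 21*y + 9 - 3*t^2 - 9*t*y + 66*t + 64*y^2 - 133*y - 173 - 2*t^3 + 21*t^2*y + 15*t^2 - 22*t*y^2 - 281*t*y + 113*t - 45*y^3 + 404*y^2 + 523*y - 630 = -2*t^3 + t^2*(21*y + 12) + t*(-22*y^2 - 290*y + 182) - 45*y^3 + 468*y^2 + 369*y - 792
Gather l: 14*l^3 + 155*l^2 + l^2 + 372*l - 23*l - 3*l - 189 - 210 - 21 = 14*l^3 + 156*l^2 + 346*l - 420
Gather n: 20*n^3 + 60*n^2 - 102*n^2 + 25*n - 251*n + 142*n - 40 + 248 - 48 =20*n^3 - 42*n^2 - 84*n + 160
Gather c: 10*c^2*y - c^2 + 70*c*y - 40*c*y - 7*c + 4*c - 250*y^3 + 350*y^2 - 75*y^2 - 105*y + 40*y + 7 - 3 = c^2*(10*y - 1) + c*(30*y - 3) - 250*y^3 + 275*y^2 - 65*y + 4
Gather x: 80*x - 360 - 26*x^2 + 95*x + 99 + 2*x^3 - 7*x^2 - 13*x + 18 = 2*x^3 - 33*x^2 + 162*x - 243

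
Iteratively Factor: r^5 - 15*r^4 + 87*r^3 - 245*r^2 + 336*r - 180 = (r - 3)*(r^4 - 12*r^3 + 51*r^2 - 92*r + 60) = (r - 3)^2*(r^3 - 9*r^2 + 24*r - 20) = (r - 5)*(r - 3)^2*(r^2 - 4*r + 4) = (r - 5)*(r - 3)^2*(r - 2)*(r - 2)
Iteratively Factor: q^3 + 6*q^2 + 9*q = (q + 3)*(q^2 + 3*q) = q*(q + 3)*(q + 3)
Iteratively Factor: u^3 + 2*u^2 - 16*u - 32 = (u - 4)*(u^2 + 6*u + 8) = (u - 4)*(u + 4)*(u + 2)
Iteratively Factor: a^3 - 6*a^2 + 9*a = (a - 3)*(a^2 - 3*a) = a*(a - 3)*(a - 3)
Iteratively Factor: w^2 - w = (w - 1)*(w)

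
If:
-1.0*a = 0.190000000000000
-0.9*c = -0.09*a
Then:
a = -0.19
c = -0.02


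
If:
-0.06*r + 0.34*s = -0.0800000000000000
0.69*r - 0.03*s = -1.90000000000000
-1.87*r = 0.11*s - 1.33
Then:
No Solution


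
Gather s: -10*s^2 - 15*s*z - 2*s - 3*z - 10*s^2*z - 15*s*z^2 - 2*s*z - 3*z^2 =s^2*(-10*z - 10) + s*(-15*z^2 - 17*z - 2) - 3*z^2 - 3*z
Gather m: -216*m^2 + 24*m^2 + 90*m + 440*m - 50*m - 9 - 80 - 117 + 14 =-192*m^2 + 480*m - 192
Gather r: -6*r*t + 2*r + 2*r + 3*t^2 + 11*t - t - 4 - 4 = r*(4 - 6*t) + 3*t^2 + 10*t - 8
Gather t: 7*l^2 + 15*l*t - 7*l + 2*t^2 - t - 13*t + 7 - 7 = 7*l^2 - 7*l + 2*t^2 + t*(15*l - 14)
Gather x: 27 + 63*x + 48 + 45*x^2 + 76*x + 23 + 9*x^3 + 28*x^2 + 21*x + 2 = 9*x^3 + 73*x^2 + 160*x + 100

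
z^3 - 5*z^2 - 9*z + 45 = (z - 5)*(z - 3)*(z + 3)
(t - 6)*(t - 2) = t^2 - 8*t + 12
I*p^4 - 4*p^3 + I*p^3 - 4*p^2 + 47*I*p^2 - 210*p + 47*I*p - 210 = (p - 7*I)*(p + 5*I)*(p + 6*I)*(I*p + I)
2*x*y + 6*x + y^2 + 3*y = (2*x + y)*(y + 3)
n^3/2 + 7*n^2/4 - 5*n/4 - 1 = (n/2 + 1/4)*(n - 1)*(n + 4)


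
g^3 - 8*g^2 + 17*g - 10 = (g - 5)*(g - 2)*(g - 1)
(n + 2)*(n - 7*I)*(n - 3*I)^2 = n^4 + 2*n^3 - 13*I*n^3 - 51*n^2 - 26*I*n^2 - 102*n + 63*I*n + 126*I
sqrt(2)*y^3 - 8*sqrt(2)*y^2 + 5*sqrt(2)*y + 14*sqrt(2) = (y - 7)*(y - 2)*(sqrt(2)*y + sqrt(2))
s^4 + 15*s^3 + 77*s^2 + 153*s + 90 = (s + 1)*(s + 3)*(s + 5)*(s + 6)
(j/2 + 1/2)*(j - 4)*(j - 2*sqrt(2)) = j^3/2 - 3*j^2/2 - sqrt(2)*j^2 - 2*j + 3*sqrt(2)*j + 4*sqrt(2)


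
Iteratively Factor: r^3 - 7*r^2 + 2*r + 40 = (r + 2)*(r^2 - 9*r + 20) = (r - 5)*(r + 2)*(r - 4)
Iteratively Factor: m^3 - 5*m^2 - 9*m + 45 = (m + 3)*(m^2 - 8*m + 15) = (m - 5)*(m + 3)*(m - 3)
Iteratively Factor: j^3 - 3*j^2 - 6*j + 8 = (j - 4)*(j^2 + j - 2) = (j - 4)*(j + 2)*(j - 1)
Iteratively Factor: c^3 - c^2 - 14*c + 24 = (c - 3)*(c^2 + 2*c - 8) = (c - 3)*(c - 2)*(c + 4)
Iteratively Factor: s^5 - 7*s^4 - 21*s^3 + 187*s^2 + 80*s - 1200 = (s - 4)*(s^4 - 3*s^3 - 33*s^2 + 55*s + 300) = (s - 4)*(s + 3)*(s^3 - 6*s^2 - 15*s + 100) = (s - 5)*(s - 4)*(s + 3)*(s^2 - s - 20) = (s - 5)*(s - 4)*(s + 3)*(s + 4)*(s - 5)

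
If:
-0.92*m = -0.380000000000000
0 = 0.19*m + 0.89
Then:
No Solution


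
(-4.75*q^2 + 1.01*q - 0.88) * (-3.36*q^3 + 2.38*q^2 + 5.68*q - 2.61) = 15.96*q^5 - 14.6986*q^4 - 21.6194*q^3 + 16.0399*q^2 - 7.6345*q + 2.2968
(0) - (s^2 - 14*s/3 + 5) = -s^2 + 14*s/3 - 5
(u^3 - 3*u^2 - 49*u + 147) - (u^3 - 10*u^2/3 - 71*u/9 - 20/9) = u^2/3 - 370*u/9 + 1343/9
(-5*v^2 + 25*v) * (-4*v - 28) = 20*v^3 + 40*v^2 - 700*v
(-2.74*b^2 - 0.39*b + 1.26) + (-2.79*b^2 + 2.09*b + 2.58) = -5.53*b^2 + 1.7*b + 3.84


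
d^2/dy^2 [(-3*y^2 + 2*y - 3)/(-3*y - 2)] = 102/(27*y^3 + 54*y^2 + 36*y + 8)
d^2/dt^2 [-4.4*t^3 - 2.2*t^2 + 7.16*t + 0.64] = -26.4*t - 4.4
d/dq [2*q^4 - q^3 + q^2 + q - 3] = 8*q^3 - 3*q^2 + 2*q + 1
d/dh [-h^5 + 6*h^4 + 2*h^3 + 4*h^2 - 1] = h*(-5*h^3 + 24*h^2 + 6*h + 8)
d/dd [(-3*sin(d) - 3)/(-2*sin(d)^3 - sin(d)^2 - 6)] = 3*(-4*sin(d)^3 - 7*sin(d)^2 - 2*sin(d) + 6)*cos(d)/(2*sin(d)^3 + sin(d)^2 + 6)^2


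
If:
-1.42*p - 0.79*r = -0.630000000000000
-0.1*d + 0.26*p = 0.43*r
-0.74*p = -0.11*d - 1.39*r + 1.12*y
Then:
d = 0.163872832369942 - 5.5028901734104*y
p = 0.347850433526012 - 0.532755298651252*y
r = 0.957610789980732*y + 0.172218208092486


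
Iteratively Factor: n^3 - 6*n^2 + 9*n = (n - 3)*(n^2 - 3*n) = n*(n - 3)*(n - 3)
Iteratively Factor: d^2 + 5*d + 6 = (d + 2)*(d + 3)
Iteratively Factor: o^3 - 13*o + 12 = (o - 1)*(o^2 + o - 12) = (o - 1)*(o + 4)*(o - 3)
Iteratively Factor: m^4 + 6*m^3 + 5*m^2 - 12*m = (m)*(m^3 + 6*m^2 + 5*m - 12) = m*(m - 1)*(m^2 + 7*m + 12) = m*(m - 1)*(m + 4)*(m + 3)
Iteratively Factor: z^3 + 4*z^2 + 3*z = (z)*(z^2 + 4*z + 3) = z*(z + 3)*(z + 1)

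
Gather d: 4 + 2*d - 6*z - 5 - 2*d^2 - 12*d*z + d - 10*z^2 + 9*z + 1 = -2*d^2 + d*(3 - 12*z) - 10*z^2 + 3*z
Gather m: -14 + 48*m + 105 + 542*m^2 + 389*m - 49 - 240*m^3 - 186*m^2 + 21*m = -240*m^3 + 356*m^2 + 458*m + 42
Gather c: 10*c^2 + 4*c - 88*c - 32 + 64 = 10*c^2 - 84*c + 32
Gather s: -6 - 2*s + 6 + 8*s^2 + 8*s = 8*s^2 + 6*s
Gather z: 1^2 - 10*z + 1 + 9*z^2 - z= 9*z^2 - 11*z + 2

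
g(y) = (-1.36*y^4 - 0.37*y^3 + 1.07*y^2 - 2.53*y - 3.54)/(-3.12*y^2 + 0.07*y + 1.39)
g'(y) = (6.24*y - 0.07)*(-1.36*y^4 - 0.37*y^3 + 1.07*y^2 - 2.53*y - 3.54)/(-3.12*y^2 + 0.07*y + 1.39)^2 + (-5.44*y^3 - 1.11*y^2 + 2.14*y - 2.53)/(-3.12*y^2 + 0.07*y + 1.39)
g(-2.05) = 1.24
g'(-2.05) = -1.63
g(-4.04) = 6.30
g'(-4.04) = -3.42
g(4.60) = 9.91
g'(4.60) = 4.07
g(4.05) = 7.81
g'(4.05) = 3.57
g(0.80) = 10.21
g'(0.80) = -83.44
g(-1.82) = 0.89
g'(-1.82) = -1.38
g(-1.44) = 0.47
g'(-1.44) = -0.79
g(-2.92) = 3.02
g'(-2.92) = -2.44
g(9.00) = 36.43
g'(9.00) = 7.96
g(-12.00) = 61.02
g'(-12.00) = -10.34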